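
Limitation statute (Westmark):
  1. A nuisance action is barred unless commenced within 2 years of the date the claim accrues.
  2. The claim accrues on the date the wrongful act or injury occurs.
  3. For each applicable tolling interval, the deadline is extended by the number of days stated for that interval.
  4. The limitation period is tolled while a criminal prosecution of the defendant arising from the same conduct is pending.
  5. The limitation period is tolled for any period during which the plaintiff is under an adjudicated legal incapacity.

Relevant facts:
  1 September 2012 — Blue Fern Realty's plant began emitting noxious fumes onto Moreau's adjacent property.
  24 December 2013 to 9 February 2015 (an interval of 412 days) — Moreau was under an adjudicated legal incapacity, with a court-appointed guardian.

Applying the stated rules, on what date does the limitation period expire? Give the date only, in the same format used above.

18 October 2015

The limitation period began to run on 1 September 2012.
The untolled deadline — 2 years after 1 September 2012 — is 1 September 2014.
The plaintiff's legal incapacity from 24 December 2013 to 9 February 2015 tolled the period for 412 days, extending the deadline to 18 October 2015.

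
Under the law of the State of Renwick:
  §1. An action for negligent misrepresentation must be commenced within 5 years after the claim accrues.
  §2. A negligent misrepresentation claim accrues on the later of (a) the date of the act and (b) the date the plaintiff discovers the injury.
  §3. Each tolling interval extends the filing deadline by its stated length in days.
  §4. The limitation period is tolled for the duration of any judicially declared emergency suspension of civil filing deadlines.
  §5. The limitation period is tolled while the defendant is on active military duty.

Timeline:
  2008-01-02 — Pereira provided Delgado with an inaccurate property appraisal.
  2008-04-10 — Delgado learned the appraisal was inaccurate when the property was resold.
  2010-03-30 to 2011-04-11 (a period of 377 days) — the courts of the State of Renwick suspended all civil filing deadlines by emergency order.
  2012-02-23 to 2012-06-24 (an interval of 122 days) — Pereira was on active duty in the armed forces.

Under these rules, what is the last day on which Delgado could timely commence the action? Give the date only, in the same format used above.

2014-08-22

Because discovery on 2008-04-10 post-dates the 2008-01-02 act, accrual under the later-of rule falls on 2008-04-10.
Adding the 5 years base period to 2008-04-10 gives a deadline of 2013-04-10, before any tolling.
The period was tolled for 377 days by the emergency suspension of filing deadlines (2010-03-30 to 2011-04-11), pushing the deadline to 2014-04-22.
Because the defendant's active military service ran from 2012-02-23 to 2012-06-24, the deadline is extended by 122 days to 2014-08-22.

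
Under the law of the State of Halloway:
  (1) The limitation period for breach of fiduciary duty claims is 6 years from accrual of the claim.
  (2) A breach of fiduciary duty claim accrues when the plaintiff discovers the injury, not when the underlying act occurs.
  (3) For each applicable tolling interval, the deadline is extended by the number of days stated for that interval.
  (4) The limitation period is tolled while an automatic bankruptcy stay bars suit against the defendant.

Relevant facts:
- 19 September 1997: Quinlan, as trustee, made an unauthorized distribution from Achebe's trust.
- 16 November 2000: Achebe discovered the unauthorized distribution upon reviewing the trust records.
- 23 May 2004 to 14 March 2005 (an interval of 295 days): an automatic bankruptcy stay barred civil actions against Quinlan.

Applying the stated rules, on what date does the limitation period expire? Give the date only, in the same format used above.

Accrual is tied to discovery, so the period began on 16 November 2000 rather than on 19 September 1997 when the act occurred.
Adding the 6 years base period to 16 November 2000 gives a deadline of 16 November 2006, before any tolling.
The automatic bankruptcy stay from 23 May 2004 to 14 March 2005 tolled the period for 295 days, extending the deadline to 7 September 2007.

7 September 2007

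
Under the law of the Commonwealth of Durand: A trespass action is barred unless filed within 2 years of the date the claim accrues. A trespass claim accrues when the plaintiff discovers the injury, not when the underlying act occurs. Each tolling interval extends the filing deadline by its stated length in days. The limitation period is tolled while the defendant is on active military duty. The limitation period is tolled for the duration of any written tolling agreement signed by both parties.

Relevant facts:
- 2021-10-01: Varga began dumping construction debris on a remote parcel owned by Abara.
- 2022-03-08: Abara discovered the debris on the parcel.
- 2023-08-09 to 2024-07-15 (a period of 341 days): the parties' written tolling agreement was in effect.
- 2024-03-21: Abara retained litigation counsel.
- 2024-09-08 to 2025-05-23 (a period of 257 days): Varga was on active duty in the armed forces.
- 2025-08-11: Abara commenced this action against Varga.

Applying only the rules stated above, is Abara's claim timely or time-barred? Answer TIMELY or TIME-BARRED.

Accrual is tied to discovery, so the period began on 2022-03-08 rather than on 2021-10-01 when the act occurred.
2 years from 2022-03-08 is 2024-03-08.
The written tolling agreement from 2023-08-09 to 2024-07-15 tolled the period for 341 days, extending the deadline to 2025-02-12.
Because the defendant's active military service ran from 2024-09-08 to 2025-05-23, the deadline is extended by 257 days to 2025-10-27.
Nothing else in the chronology tolls or restarts the period.
The 2025-08-11 filing precedes the 2025-10-27 deadline; the claim is timely.

TIMELY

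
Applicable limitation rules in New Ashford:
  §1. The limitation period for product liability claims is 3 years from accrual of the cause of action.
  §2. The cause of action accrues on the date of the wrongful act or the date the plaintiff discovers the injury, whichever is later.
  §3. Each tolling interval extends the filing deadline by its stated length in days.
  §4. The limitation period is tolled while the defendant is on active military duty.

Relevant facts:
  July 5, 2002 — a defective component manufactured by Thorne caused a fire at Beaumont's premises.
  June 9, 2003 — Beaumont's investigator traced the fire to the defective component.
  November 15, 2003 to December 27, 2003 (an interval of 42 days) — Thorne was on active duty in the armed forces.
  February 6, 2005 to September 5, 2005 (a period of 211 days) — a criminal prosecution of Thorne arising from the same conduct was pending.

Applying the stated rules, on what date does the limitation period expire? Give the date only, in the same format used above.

The claim accrued on June 9, 2003 — the later of the July 5, 2002 act and the June 9, 2003 discovery.
The untolled deadline — 3 years after June 9, 2003 — is June 9, 2006.
Because the defendant's active military service ran from November 15, 2003 to December 27, 2003, the deadline is extended by 42 days to July 21, 2006.
The pending criminal prosecution from February 6, 2005 to September 5, 2005 does not toll the period, because no stated rule makes a criminal prosecution a tolling event.

July 21, 2006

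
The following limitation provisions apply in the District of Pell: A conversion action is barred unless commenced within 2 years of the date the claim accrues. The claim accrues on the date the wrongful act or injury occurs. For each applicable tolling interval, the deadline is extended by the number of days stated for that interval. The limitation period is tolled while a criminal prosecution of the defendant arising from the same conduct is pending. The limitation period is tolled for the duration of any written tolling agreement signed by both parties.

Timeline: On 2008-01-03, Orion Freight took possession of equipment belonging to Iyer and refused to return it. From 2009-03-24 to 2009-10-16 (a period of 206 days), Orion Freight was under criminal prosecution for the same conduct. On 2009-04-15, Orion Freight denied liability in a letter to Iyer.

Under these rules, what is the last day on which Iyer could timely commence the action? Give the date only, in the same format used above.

The claim accrued on 2008-01-03, the date of the act.
The untolled deadline — 2 years after 2008-01-03 — is 2010-01-03.
The period was tolled for 206 days by the pending criminal prosecution (2009-03-24 to 2009-10-16), pushing the deadline to 2010-07-28.
None of the other events listed affects the running of the period under the stated rules.

2010-07-28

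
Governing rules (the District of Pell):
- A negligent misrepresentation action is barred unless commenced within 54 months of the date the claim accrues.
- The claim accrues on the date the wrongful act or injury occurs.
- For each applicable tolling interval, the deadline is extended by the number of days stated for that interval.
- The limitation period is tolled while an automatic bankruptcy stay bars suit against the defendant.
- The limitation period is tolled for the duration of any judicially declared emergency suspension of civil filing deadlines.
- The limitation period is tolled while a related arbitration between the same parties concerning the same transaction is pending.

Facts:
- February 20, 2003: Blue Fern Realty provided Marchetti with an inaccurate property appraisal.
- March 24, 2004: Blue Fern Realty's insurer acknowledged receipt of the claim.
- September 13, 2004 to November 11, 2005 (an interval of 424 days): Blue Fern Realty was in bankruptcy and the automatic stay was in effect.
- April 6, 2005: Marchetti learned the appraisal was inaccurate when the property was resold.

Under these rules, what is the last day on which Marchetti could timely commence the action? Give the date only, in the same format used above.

The claim accrued on February 20, 2003, when the wrongful act occurred; under the stated occurrence rule the April 6, 2005 discovery does not delay accrual.
Adding the 54 months base period to February 20, 2003 gives a deadline of August 20, 2007, before any tolling.
The period was tolled for 424 days by the automatic bankruptcy stay (September 13, 2004 to November 11, 2005), pushing the deadline to October 17, 2008.
None of the other events listed affects the running of the period under the stated rules.

October 17, 2008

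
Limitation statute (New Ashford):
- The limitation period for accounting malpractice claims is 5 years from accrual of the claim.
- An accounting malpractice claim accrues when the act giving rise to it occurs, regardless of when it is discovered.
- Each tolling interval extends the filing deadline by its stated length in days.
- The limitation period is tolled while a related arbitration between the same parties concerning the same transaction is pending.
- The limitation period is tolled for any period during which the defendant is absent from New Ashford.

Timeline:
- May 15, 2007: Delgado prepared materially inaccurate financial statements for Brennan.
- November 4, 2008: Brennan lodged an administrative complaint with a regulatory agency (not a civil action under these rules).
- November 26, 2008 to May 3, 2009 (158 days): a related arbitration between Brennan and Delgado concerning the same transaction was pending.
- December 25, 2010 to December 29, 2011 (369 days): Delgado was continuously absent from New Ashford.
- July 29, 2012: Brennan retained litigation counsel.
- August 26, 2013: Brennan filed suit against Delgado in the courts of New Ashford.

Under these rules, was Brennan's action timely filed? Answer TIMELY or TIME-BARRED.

TIMELY

The limitation period began to run on May 15, 2007.
5 years from May 15, 2007 is May 15, 2012.
The period was tolled for 158 days by the pending related arbitration (November 26, 2008 to May 3, 2009), pushing the deadline to October 20, 2012.
Because the defendant's absence from the jurisdiction ran from December 25, 2010 to December 29, 2011, the deadline is extended by 369 days to October 24, 2013.
The other events in the timeline have no effect on the limitation period under the stated rules.
Brennan filed on August 26, 2013, before the October 24, 2013 deadline, so the action is timely.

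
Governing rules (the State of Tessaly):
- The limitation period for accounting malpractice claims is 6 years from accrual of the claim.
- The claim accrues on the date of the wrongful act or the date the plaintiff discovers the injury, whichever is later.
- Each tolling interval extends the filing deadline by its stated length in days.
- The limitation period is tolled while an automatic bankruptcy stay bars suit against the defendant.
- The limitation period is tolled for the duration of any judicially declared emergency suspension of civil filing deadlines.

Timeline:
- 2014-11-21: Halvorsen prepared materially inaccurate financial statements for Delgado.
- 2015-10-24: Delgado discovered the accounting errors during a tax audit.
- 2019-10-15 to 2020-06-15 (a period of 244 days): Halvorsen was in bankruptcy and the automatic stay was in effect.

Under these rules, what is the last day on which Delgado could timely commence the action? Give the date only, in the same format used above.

Taking the later of the act (2014-11-21) and discovery (2015-10-24), the claim accrued on 2015-10-24.
The untolled deadline — 6 years after 2015-10-24 — is 2021-10-24.
Because the automatic bankruptcy stay ran from 2019-10-15 to 2020-06-15, the deadline is extended by 244 days to 2022-06-25.

2022-06-25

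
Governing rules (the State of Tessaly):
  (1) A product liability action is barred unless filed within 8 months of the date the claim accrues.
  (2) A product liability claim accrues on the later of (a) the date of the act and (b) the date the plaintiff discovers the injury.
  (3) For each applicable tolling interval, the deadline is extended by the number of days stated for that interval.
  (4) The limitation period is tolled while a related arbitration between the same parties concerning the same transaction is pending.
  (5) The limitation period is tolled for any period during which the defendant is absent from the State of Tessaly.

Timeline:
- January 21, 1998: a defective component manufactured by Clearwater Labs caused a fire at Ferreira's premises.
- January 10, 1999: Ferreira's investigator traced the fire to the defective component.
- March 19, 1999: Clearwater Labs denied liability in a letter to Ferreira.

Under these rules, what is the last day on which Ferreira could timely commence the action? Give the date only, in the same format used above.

September 10, 1999

Because discovery on January 10, 1999 post-dates the January 21, 1998 act, accrual under the later-of rule falls on January 10, 1999.
8 months from January 10, 1999 is September 10, 1999.
The other events in the timeline have no effect on the limitation period under the stated rules.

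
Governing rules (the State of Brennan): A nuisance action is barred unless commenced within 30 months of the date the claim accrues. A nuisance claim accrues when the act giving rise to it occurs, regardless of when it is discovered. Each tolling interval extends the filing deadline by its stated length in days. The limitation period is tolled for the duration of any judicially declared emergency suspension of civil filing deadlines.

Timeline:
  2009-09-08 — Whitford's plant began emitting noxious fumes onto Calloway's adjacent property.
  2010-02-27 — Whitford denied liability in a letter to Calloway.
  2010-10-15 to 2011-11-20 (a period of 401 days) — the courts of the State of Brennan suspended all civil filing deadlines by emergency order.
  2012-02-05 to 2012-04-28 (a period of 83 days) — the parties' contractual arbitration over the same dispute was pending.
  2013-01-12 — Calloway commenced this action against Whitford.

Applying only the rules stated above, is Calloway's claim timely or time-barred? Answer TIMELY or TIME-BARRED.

TIMELY

The claim accrued on 2009-09-08, when the wrongful act occurred.
30 months from 2009-09-08 is 2012-03-08.
The period was tolled for 401 days by the emergency suspension of filing deadlines (2010-10-15 to 2011-11-20), pushing the deadline to 2013-04-13.
The pending related arbitration from 2012-02-05 to 2012-04-28 does not toll the period, because no stated rule makes a pending arbitration a tolling event.
The other events in the timeline have no effect on the limitation period under the stated rules.
Filing on 2013-01-12 beat the 2013-04-13 deadline — the action is timely.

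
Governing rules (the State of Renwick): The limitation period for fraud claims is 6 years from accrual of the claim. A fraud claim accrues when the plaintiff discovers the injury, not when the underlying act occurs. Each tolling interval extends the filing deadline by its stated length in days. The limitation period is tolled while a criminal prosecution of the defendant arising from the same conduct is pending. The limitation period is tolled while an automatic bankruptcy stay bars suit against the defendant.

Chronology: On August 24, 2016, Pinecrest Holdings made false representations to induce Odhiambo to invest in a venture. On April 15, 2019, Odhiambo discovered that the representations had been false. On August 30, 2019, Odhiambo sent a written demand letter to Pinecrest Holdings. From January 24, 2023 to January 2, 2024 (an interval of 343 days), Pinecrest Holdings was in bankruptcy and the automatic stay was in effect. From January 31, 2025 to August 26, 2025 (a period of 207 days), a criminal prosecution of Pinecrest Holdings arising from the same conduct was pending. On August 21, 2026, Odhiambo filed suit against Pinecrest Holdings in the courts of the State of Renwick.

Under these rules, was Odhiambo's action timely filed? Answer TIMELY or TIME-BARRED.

Accrual is tied to discovery, so the period began on April 15, 2019 rather than on August 24, 2016 when the act occurred.
6 years from April 15, 2019 is April 15, 2025.
Because the automatic bankruptcy stay ran from January 24, 2023 to January 2, 2024, the deadline is extended by 343 days to March 24, 2026.
The pending criminal prosecution from January 31, 2025 to August 26, 2025 tolled the period for 207 days, extending the deadline to October 17, 2026.
Nothing else in the chronology tolls or restarts the period.
Odhiambo filed on August 21, 2026, before the October 17, 2026 deadline, so the action is timely.

TIMELY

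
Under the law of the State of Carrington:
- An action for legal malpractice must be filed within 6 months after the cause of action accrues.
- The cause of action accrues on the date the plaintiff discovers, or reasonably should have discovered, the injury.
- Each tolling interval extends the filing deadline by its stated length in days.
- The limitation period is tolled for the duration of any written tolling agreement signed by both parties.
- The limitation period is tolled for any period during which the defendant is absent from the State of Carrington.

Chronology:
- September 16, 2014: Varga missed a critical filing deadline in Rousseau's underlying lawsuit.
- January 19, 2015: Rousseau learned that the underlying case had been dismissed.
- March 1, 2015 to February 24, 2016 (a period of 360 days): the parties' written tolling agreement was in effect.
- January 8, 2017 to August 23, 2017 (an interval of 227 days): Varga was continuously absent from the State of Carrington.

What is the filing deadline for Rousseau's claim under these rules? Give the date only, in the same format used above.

The claim did not accrue until Rousseau discovered the injury on January 19, 2015; the September 16, 2014 act date does not start the clock under the stated rule.
Adding the 6 months base period to January 19, 2015 gives a deadline of July 19, 2015, before any tolling.
Because the written tolling agreement ran from March 1, 2015 to February 24, 2016, the deadline is extended by 360 days to July 13, 2016.
The defendant's absence from the jurisdiction from January 8, 2017 to August 23, 2017 began after the period had already run on July 13, 2016, so it has no tolling effect.

July 13, 2016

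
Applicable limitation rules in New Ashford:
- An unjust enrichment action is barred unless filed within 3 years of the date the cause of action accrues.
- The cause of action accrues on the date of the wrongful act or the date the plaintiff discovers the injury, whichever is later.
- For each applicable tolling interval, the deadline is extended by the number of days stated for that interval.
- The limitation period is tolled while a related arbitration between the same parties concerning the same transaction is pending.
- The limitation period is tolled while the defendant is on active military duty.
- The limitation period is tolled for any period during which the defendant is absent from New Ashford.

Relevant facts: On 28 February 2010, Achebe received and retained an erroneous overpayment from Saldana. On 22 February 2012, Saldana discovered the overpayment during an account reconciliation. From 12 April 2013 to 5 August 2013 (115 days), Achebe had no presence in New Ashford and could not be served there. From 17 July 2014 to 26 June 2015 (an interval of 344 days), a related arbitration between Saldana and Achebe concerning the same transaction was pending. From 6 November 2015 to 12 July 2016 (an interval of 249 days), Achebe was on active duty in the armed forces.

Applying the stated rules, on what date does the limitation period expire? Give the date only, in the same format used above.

Taking the later of the act (28 February 2010) and discovery (22 February 2012), the claim accrued on 22 February 2012.
Adding the 3 years base period to 22 February 2012 gives a deadline of 22 February 2015, before any tolling.
The defendant's absence from the jurisdiction from 12 April 2013 to 5 August 2013 tolled the period for 115 days, extending the deadline to 17 June 2015.
The pending related arbitration from 17 July 2014 to 26 June 2015 tolled the period for 344 days, extending the deadline to 26 May 2016.
Because the defendant's active military service ran from 6 November 2015 to 12 July 2016, the deadline is extended by 249 days to 30 January 2017.

30 January 2017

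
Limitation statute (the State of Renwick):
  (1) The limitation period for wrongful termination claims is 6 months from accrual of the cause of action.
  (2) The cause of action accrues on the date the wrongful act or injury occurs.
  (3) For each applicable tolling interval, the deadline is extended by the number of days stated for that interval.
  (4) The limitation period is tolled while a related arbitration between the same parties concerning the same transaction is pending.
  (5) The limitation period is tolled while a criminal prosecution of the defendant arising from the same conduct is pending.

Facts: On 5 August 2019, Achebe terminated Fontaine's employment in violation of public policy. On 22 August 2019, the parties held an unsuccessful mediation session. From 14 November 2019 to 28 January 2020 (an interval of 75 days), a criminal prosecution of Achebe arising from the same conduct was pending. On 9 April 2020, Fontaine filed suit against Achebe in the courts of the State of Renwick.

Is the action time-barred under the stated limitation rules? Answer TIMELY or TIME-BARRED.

The cause of action accrued on 5 August 2019, the date of the act.
6 months from 5 August 2019 is 5 February 2020.
Because the pending criminal prosecution ran from 14 November 2019 to 28 January 2020, the deadline is extended by 75 days to 20 April 2020.
The other events in the timeline have no effect on the limitation period under the stated rules.
Filing on 9 April 2020 beat the 20 April 2020 deadline — the action is timely.

TIMELY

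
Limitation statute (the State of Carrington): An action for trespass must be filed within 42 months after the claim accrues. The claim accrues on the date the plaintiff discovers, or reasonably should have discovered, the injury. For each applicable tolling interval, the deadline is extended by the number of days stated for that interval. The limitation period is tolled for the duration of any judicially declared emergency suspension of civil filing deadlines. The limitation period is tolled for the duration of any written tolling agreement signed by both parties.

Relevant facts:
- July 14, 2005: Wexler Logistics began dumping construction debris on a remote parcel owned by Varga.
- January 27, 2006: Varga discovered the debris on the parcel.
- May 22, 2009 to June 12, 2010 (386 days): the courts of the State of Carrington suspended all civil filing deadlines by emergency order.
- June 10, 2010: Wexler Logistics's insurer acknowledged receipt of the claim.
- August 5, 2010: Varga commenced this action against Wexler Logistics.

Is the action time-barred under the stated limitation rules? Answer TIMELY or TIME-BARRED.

TIMELY

The claim did not accrue until Varga discovered the injury on January 27, 2006; the July 14, 2005 act date does not start the clock under the stated rule.
The untolled deadline — 42 months after January 27, 2006 — is July 27, 2009.
The emergency suspension of filing deadlines from May 22, 2009 to June 12, 2010 tolled the period for 386 days, extending the deadline to August 17, 2010.
None of the other events listed affects the running of the period under the stated rules.
Varga filed on August 5, 2010, before the August 17, 2010 deadline, so the action is timely.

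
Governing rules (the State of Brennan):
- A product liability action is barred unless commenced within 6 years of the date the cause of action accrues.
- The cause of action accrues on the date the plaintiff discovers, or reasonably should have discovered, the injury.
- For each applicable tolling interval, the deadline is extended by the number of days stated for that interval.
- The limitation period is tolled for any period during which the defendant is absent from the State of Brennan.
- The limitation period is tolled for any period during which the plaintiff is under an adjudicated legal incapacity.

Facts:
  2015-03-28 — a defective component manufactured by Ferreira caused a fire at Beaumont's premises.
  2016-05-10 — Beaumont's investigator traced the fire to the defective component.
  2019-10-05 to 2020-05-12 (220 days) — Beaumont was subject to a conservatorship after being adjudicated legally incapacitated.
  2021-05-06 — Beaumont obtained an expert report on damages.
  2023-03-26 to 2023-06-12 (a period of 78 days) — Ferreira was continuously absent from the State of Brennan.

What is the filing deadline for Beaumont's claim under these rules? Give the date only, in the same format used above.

Accrual is tied to discovery, so the period began on 2016-05-10 rather than on 2015-03-28 when the act occurred.
Adding the 6 years base period to 2016-05-10 gives a deadline of 2022-05-10, before any tolling.
The period was tolled for 220 days by the plaintiff's legal incapacity (2019-10-05 to 2020-05-12), pushing the deadline to 2022-12-16.
The defendant's absence from the jurisdiction starting 2023-03-26 came too late — the period had run on 2022-12-16 — and so does not extend the deadline.
Nothing else in the chronology tolls or restarts the period.

2022-12-16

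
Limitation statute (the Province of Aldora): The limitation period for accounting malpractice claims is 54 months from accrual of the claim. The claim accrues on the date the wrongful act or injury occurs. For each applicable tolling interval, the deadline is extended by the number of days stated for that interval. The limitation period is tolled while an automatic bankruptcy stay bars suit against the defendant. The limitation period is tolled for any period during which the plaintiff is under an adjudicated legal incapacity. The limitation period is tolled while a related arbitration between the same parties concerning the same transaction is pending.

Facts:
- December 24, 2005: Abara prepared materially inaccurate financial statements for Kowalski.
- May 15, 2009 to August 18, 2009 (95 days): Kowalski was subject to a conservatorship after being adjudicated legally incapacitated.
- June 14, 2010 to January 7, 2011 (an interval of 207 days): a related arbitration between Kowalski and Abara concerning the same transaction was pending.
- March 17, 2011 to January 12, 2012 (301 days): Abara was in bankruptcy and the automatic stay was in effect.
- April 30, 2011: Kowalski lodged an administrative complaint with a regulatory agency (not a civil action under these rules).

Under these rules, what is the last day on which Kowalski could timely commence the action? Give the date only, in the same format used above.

The claim accrued on December 24, 2005, when the wrongful act occurred.
Adding the 54 months base period to December 24, 2005 gives a deadline of June 24, 2010, before any tolling.
Because the plaintiff's legal incapacity ran from May 15, 2009 to August 18, 2009, the deadline is extended by 95 days to September 27, 2010.
Because the pending related arbitration ran from June 14, 2010 to January 7, 2011, the deadline is extended by 207 days to April 22, 2011.
The period was tolled for 301 days by the automatic bankruptcy stay (March 17, 2011 to January 12, 2012), pushing the deadline to February 17, 2012.
Nothing else in the chronology tolls or restarts the period.

February 17, 2012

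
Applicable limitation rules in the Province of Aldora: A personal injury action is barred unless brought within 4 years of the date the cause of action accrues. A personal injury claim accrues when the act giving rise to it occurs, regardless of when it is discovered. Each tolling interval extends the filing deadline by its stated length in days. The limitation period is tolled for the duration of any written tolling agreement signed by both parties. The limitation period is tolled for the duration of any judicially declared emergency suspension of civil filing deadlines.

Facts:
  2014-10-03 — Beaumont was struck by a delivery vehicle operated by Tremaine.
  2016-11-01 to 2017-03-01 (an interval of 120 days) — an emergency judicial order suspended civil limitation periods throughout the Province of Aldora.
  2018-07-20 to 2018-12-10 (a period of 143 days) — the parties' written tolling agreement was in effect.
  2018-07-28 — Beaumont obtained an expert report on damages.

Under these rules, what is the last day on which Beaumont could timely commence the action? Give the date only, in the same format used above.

2019-06-23

The claim accrued on 2014-10-03, when the wrongful act occurred.
4 years from 2014-10-03 is 2018-10-03.
The emergency suspension of filing deadlines from 2016-11-01 to 2017-03-01 tolled the period for 120 days, extending the deadline to 2019-01-31.
The written tolling agreement from 2018-07-20 to 2018-12-10 tolled the period for 143 days, extending the deadline to 2019-06-23.
The other events in the timeline have no effect on the limitation period under the stated rules.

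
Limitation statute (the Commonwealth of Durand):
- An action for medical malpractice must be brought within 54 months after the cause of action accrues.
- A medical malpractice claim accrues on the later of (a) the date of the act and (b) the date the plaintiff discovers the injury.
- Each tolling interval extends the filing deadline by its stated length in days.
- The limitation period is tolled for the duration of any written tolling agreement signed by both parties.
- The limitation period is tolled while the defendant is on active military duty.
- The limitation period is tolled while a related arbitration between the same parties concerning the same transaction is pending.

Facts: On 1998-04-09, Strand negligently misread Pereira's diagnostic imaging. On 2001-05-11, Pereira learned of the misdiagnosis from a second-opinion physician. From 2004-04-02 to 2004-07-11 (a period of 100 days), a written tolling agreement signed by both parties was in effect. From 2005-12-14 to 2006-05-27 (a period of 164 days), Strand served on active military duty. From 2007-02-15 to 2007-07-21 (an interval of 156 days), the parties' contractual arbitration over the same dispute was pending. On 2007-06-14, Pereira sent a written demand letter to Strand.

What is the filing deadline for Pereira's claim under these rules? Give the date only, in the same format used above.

Taking the later of the act (1998-04-09) and discovery (2001-05-11), the claim accrued on 2001-05-11.
Adding the 54 months base period to 2001-05-11 gives a deadline of 2005-11-11, before any tolling.
The written tolling agreement from 2004-04-02 to 2004-07-11 tolled the period for 100 days, extending the deadline to 2006-02-19.
The period was tolled for 164 days by the defendant's active military service (2005-12-14 to 2006-05-27), pushing the deadline to 2006-08-02.
By the time the pending related arbitration began on 2007-02-15, the limitation period had already expired on 2006-08-02; that interval cannot revive it.
Nothing else in the chronology tolls or restarts the period.

2006-08-02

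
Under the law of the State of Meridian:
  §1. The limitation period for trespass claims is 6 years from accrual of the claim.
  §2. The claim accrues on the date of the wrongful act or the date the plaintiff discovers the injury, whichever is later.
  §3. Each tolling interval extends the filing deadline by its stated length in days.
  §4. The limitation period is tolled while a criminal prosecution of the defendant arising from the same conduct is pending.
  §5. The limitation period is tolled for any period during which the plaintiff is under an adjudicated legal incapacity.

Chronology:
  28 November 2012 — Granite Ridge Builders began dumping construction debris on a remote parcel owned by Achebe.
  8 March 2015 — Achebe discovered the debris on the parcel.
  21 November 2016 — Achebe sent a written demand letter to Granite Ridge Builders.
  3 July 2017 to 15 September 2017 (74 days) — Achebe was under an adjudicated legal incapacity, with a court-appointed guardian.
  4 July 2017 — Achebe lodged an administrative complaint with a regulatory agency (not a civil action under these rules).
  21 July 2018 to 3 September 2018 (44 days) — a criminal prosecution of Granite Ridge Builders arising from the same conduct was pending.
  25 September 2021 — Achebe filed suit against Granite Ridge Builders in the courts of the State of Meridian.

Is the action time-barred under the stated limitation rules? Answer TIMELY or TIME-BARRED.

TIME-BARRED

Because discovery on 8 March 2015 post-dates the 28 November 2012 act, accrual under the later-of rule falls on 8 March 2015.
The untolled deadline — 6 years after 8 March 2015 — is 8 March 2021.
Because the plaintiff's legal incapacity ran from 3 July 2017 to 15 September 2017, the deadline is extended by 74 days to 21 May 2021.
The period was tolled for 44 days by the pending criminal prosecution (21 July 2018 to 3 September 2018), pushing the deadline to 4 July 2021.
The other events in the timeline have no effect on the limitation period under the stated rules.
Filing on 25 September 2021 missed the 4 July 2021 deadline — the action is time-barred.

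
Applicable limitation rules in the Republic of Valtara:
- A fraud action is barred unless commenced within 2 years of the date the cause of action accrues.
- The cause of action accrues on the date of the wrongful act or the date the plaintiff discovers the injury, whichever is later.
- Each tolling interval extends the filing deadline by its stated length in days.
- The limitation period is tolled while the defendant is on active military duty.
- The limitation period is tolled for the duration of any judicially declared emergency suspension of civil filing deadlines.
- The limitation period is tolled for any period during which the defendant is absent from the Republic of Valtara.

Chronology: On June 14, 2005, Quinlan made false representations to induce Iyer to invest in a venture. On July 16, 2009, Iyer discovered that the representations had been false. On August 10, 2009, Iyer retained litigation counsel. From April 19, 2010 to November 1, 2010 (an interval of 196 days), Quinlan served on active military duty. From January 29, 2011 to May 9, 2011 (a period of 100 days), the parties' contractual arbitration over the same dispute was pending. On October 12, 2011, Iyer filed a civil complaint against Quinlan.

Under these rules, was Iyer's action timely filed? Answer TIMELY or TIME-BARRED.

Taking the later of the act (June 14, 2005) and discovery (July 16, 2009), the claim accrued on July 16, 2009.
2 years from July 16, 2009 is July 16, 2011.
Because the defendant's active military service ran from April 19, 2010 to November 1, 2010, the deadline is extended by 196 days to January 28, 2012.
Although a pending arbitration ran from January 29, 2011 to May 9, 2011, the stated rules do not make that a tolling event, so it is disregarded.
The other events in the timeline have no effect on the limitation period under the stated rules.
Iyer filed on October 12, 2011, before the January 28, 2012 deadline, so the action is timely.

TIMELY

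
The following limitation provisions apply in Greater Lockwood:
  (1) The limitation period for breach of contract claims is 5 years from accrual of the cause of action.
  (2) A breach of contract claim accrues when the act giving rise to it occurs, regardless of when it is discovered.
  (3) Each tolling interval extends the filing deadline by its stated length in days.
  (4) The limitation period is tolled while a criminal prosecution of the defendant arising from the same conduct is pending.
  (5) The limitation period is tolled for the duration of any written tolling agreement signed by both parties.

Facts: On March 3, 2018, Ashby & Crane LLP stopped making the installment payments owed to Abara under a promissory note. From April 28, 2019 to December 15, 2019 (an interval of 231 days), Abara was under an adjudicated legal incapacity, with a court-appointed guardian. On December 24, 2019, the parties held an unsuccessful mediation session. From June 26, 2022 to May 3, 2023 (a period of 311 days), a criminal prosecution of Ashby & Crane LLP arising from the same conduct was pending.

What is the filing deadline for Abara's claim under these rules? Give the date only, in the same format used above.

January 8, 2024

The cause of action accrued on March 3, 2018, the date of the act.
5 years from March 3, 2018 is March 3, 2023.
The period was tolled for 311 days by the pending criminal prosecution (June 26, 2022 to May 3, 2023), pushing the deadline to January 8, 2024.
No stated provision tolls the period for the plaintiff's incapacity, so the interval from April 28, 2019 to December 15, 2019 has no effect on the deadline.
None of the other events listed affects the running of the period under the stated rules.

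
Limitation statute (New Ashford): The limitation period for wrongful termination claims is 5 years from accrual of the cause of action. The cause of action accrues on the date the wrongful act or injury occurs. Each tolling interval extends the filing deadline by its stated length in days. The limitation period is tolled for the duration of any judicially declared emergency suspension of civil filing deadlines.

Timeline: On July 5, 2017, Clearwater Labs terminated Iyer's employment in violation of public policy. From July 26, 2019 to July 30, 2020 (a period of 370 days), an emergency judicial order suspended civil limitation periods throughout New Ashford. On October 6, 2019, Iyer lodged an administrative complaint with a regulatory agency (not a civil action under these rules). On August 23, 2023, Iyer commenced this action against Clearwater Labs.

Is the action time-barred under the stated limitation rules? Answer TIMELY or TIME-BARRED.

The limitation period began to run on July 5, 2017.
5 years from July 5, 2017 is July 5, 2022.
The emergency suspension of filing deadlines from July 26, 2019 to July 30, 2020 tolled the period for 370 days, extending the deadline to July 10, 2023.
Nothing else in the chronology tolls or restarts the period.
Filing on August 23, 2023 missed the July 10, 2023 deadline — the action is time-barred.

TIME-BARRED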